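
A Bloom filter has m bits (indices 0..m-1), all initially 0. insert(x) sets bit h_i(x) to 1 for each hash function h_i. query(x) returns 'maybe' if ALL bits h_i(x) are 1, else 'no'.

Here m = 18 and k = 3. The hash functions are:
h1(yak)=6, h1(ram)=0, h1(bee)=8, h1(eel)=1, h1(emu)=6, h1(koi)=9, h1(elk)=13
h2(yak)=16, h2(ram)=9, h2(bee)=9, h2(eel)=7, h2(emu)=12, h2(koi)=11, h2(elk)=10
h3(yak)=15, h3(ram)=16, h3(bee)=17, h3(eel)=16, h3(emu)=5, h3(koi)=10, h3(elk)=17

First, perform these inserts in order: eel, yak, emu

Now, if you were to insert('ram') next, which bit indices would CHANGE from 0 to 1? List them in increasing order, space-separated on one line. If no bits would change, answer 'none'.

Start: bits=000000000000000000
After insert 'eel': sets bits 1 7 16 -> bits=010000010000000010
After insert 'yak': sets bits 6 15 16 -> bits=010000110000000110
After insert 'emu': sets bits 5 6 12 -> bits=010001110000100110
insert 'ram' would touch bits 0 9 16; currently bit0=0, bit9=0, bit16=1
Bits that are 0 among those (would change 0->1): 0 9

Answer: 0 9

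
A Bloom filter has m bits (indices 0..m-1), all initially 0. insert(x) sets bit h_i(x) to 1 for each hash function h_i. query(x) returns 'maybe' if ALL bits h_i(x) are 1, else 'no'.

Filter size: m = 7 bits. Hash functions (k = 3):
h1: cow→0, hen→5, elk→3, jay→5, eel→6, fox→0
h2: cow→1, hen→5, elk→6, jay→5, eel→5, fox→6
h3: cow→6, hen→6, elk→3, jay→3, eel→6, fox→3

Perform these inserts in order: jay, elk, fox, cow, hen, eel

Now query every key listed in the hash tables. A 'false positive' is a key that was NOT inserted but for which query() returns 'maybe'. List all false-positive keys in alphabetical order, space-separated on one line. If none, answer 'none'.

Answer: none

Derivation:
Start: bits=0000000
After insert 'jay': sets bits 3 5 -> bits=0001010
After insert 'elk': sets bits 3 6 -> bits=0001011
After insert 'fox': sets bits 0 3 6 -> bits=1001011
After insert 'cow': sets bits 0 1 6 -> bits=1101011
After insert 'hen': sets bits 5 6 -> bits=1101011
After insert 'eel': sets bits 5 6 -> bits=1101011
Not inserted: (none) — query each against bits=1101011:
False positives (alphabetical): none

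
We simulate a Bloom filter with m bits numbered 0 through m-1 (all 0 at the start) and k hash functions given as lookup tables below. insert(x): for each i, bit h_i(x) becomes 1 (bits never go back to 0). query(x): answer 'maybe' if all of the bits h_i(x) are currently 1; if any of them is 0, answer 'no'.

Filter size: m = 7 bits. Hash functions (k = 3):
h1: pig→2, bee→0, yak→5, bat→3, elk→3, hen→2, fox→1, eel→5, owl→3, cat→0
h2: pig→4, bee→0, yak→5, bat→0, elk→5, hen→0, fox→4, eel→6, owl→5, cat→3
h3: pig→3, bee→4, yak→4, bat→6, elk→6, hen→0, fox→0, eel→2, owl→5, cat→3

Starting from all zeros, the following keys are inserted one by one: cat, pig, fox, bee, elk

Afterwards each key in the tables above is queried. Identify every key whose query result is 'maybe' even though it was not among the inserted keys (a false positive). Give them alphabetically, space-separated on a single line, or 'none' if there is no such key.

Answer: bat eel hen owl yak

Derivation:
Start: bits=0000000
After insert 'cat': sets bits 0 3 -> bits=1001000
After insert 'pig': sets bits 2 3 4 -> bits=1011100
After insert 'fox': sets bits 0 1 4 -> bits=1111100
After insert 'bee': sets bits 0 4 -> bits=1111100
After insert 'elk': sets bits 3 5 6 -> bits=1111111
Not inserted: bat eel hen owl yak — query each against bits=1111111:
query bat: checks bit0=1, bit3=1, bit6=1 (all 1) -> maybe => FALSE POSITIVE
query eel: checks bit2=1, bit5=1, bit6=1 (all 1) -> maybe => FALSE POSITIVE
query hen: checks bit0=1, bit2=1 (all 1) -> maybe => FALSE POSITIVE
query owl: checks bit3=1, bit5=1 (all 1) -> maybe => FALSE POSITIVE
query yak: checks bit4=1, bit5=1 (all 1) -> maybe => FALSE POSITIVE
False positives (alphabetical): bat eel hen owl yak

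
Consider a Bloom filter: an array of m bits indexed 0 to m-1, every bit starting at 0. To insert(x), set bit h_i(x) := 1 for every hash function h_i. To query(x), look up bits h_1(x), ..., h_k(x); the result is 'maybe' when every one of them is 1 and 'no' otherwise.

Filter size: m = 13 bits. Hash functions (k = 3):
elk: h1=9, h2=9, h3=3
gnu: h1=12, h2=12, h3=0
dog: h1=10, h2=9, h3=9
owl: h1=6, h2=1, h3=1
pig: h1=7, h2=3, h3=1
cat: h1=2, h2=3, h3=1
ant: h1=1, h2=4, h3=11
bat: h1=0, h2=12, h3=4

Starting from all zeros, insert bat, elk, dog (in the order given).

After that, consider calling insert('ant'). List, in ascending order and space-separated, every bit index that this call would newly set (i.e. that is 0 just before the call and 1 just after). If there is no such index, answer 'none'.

Answer: 1 11

Derivation:
Start: bits=0000000000000
After insert 'bat': sets bits 0 4 12 -> bits=1000100000001
After insert 'elk': sets bits 3 9 -> bits=1001100001001
After insert 'dog': sets bits 9 10 -> bits=1001100001101
insert 'ant' would touch bits 1 4 11; currently bit1=0, bit4=1, bit11=0
Bits that are 0 among those (would change 0->1): 1 11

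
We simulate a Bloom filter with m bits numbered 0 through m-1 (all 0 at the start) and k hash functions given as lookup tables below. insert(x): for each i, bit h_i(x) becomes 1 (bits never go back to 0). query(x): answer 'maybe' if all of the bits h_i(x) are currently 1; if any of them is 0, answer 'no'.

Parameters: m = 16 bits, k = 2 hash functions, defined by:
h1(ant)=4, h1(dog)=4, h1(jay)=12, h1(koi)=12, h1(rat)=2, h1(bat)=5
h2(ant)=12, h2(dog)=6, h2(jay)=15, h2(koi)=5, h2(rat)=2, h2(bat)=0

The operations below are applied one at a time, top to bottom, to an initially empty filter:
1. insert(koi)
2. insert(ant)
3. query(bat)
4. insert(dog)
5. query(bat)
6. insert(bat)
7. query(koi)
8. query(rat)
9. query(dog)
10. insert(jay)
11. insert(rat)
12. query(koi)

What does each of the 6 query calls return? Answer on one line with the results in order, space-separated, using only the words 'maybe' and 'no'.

Start: bits=0000000000000000
Op 1: insert koi -> sets bits 5 12 -> bits=0000010000001000
Op 2: insert ant -> sets bits 4 12 -> bits=0000110000001000
Op 3: query bat -> checks bit0=0, bit5=1 (has a 0) -> no
Op 4: insert dog -> sets bits 4 6 -> bits=0000111000001000
Op 5: query bat -> checks bit0=0, bit5=1 (has a 0) -> no
Op 6: insert bat -> sets bits 0 5 -> bits=1000111000001000
Op 7: query koi -> checks bit5=1, bit12=1 (all 1) -> maybe
Op 8: query rat -> checks bit2=0 (has a 0) -> no
Op 9: query dog -> checks bit4=1, bit6=1 (all 1) -> maybe
Op 10: insert jay -> sets bits 12 15 -> bits=1000111000001001
Op 11: insert rat -> sets bits 2 -> bits=1010111000001001
Op 12: query koi -> checks bit5=1, bit12=1 (all 1) -> maybe
Query results in order: no no maybe no maybe maybe

Answer: no no maybe no maybe maybe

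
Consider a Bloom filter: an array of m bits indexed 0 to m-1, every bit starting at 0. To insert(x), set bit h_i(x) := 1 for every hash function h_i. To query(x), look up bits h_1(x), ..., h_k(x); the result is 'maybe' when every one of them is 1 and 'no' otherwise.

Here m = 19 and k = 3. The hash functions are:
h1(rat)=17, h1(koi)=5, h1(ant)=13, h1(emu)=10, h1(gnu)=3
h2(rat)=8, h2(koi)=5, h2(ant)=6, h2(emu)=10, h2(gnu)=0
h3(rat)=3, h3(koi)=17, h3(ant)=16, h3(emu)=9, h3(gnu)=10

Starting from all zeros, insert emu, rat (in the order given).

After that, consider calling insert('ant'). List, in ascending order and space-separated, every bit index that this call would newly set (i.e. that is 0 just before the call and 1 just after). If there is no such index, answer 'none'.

Start: bits=0000000000000000000
After insert 'emu': sets bits 9 10 -> bits=0000000001100000000
After insert 'rat': sets bits 3 8 17 -> bits=0001000011100000010
insert 'ant' would touch bits 6 13 16; currently bit6=0, bit13=0, bit16=0
Bits that are 0 among those (would change 0->1): 6 13 16

Answer: 6 13 16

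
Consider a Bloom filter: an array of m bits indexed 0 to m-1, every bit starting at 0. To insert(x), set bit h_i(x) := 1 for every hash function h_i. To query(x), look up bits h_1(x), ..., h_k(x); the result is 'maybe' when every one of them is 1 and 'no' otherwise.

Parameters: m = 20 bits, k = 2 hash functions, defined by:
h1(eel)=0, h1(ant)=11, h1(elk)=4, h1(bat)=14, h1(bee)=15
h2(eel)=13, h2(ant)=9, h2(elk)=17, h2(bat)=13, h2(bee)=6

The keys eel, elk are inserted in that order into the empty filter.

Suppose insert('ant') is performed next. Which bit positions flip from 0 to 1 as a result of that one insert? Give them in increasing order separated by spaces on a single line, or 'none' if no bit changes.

Answer: 9 11

Derivation:
Start: bits=00000000000000000000
After insert 'eel': sets bits 0 13 -> bits=10000000000001000000
After insert 'elk': sets bits 4 17 -> bits=10001000000001000100
insert 'ant' would touch bits 9 11; currently bit9=0, bit11=0
Bits that are 0 among those (would change 0->1): 9 11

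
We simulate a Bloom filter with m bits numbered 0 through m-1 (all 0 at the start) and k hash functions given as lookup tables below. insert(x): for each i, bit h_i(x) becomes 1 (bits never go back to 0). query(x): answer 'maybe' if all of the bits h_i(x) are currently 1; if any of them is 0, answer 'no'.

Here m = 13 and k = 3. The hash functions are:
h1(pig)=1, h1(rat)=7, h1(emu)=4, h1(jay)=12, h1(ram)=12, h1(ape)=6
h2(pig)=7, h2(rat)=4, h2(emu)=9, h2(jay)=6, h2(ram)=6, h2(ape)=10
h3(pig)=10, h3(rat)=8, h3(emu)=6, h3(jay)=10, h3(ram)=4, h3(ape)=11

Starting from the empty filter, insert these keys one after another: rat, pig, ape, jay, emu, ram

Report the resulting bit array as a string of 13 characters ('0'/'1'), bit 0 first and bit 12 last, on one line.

Answer: 0100101111111

Derivation:
Start: bits=0000000000000
After insert 'rat': sets bits 4 7 8 -> bits=0000100110000
After insert 'pig': sets bits 1 7 10 -> bits=0100100110100
After insert 'ape': sets bits 6 10 11 -> bits=0100101110110
After insert 'jay': sets bits 6 10 12 -> bits=0100101110111
After insert 'emu': sets bits 4 6 9 -> bits=0100101111111
After insert 'ram': sets bits 4 6 12 -> bits=0100101111111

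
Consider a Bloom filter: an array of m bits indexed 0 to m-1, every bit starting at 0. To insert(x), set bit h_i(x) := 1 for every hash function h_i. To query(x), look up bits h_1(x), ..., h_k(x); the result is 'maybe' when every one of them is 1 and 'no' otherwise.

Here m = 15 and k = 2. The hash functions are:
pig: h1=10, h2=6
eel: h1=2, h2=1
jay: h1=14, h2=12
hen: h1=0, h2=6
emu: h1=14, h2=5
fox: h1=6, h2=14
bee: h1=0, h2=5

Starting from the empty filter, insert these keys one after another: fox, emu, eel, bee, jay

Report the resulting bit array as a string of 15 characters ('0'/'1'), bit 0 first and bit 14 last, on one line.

Start: bits=000000000000000
After insert 'fox': sets bits 6 14 -> bits=000000100000001
After insert 'emu': sets bits 5 14 -> bits=000001100000001
After insert 'eel': sets bits 1 2 -> bits=011001100000001
After insert 'bee': sets bits 0 5 -> bits=111001100000001
After insert 'jay': sets bits 12 14 -> bits=111001100000101

Answer: 111001100000101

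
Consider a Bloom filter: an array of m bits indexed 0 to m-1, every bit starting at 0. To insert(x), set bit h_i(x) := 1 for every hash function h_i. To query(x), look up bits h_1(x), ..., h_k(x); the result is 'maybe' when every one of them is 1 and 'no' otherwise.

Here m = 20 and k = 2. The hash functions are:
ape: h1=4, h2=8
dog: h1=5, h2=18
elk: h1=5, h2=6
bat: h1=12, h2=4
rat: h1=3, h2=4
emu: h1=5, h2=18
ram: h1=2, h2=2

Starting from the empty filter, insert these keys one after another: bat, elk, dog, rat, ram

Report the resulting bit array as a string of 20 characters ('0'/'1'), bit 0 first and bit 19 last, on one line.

Answer: 00111110000010000010

Derivation:
Start: bits=00000000000000000000
After insert 'bat': sets bits 4 12 -> bits=00001000000010000000
After insert 'elk': sets bits 5 6 -> bits=00001110000010000000
After insert 'dog': sets bits 5 18 -> bits=00001110000010000010
After insert 'rat': sets bits 3 4 -> bits=00011110000010000010
After insert 'ram': sets bits 2 -> bits=00111110000010000010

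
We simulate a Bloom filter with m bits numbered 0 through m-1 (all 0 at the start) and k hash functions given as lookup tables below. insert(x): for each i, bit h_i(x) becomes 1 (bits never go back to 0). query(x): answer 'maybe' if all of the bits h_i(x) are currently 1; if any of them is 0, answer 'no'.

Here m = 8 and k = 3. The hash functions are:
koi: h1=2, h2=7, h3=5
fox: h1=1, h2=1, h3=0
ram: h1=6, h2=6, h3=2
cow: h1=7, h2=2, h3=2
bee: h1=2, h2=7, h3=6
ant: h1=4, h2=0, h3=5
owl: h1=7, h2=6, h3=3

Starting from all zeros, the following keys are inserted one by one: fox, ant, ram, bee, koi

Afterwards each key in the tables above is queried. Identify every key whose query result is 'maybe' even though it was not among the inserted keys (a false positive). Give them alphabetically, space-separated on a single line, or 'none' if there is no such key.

Start: bits=00000000
After insert 'fox': sets bits 0 1 -> bits=11000000
After insert 'ant': sets bits 0 4 5 -> bits=11001100
After insert 'ram': sets bits 2 6 -> bits=11101110
After insert 'bee': sets bits 2 6 7 -> bits=11101111
After insert 'koi': sets bits 2 5 7 -> bits=11101111
Not inserted: cow owl — query each against bits=11101111:
query cow: checks bit2=1, bit7=1 (all 1) -> maybe => FALSE POSITIVE
query owl: checks bit3=0, bit6=1, bit7=1 (has a 0) -> no => not a false positive
False positives (alphabetical): cow

Answer: cow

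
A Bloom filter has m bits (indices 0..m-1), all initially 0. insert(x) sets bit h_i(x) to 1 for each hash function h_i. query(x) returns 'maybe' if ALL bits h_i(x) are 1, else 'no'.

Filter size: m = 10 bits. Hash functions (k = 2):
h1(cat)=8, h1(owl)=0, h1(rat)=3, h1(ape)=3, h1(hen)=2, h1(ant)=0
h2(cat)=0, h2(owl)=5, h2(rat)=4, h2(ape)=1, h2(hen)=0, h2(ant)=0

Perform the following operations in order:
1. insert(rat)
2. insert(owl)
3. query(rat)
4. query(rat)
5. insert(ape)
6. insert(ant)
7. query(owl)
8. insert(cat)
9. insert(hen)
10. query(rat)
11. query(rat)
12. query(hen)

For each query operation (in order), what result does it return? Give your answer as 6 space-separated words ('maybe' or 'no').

Start: bits=0000000000
Op 1: insert rat -> sets bits 3 4 -> bits=0001100000
Op 2: insert owl -> sets bits 0 5 -> bits=1001110000
Op 3: query rat -> checks bit3=1, bit4=1 (all 1) -> maybe
Op 4: query rat -> checks bit3=1, bit4=1 (all 1) -> maybe
Op 5: insert ape -> sets bits 1 3 -> bits=1101110000
Op 6: insert ant -> sets bits 0 -> bits=1101110000
Op 7: query owl -> checks bit0=1, bit5=1 (all 1) -> maybe
Op 8: insert cat -> sets bits 0 8 -> bits=1101110010
Op 9: insert hen -> sets bits 0 2 -> bits=1111110010
Op 10: query rat -> checks bit3=1, bit4=1 (all 1) -> maybe
Op 11: query rat -> checks bit3=1, bit4=1 (all 1) -> maybe
Op 12: query hen -> checks bit0=1, bit2=1 (all 1) -> maybe
Query results in order: maybe maybe maybe maybe maybe maybe

Answer: maybe maybe maybe maybe maybe maybe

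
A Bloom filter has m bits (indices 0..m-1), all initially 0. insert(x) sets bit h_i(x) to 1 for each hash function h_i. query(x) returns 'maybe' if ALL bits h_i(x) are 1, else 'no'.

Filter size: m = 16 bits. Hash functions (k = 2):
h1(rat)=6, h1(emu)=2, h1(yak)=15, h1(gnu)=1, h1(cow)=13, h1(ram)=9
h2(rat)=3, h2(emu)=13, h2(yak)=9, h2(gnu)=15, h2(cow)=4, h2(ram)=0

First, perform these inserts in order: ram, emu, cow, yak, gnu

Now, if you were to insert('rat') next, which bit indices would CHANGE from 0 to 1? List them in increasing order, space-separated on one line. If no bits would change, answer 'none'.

Answer: 3 6

Derivation:
Start: bits=0000000000000000
After insert 'ram': sets bits 0 9 -> bits=1000000001000000
After insert 'emu': sets bits 2 13 -> bits=1010000001000100
After insert 'cow': sets bits 4 13 -> bits=1010100001000100
After insert 'yak': sets bits 9 15 -> bits=1010100001000101
After insert 'gnu': sets bits 1 15 -> bits=1110100001000101
insert 'rat' would touch bits 3 6; currently bit3=0, bit6=0
Bits that are 0 among those (would change 0->1): 3 6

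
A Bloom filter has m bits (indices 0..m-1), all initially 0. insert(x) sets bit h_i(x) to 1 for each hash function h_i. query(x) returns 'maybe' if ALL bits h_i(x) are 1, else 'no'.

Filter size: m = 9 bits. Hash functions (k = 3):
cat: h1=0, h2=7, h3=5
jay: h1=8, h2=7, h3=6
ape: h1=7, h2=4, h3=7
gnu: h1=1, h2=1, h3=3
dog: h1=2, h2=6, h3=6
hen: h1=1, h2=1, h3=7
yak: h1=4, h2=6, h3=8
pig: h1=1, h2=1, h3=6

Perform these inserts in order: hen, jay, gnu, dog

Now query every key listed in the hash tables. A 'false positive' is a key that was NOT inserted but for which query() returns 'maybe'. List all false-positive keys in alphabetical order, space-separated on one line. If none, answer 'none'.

Answer: pig

Derivation:
Start: bits=000000000
After insert 'hen': sets bits 1 7 -> bits=010000010
After insert 'jay': sets bits 6 7 8 -> bits=010000111
After insert 'gnu': sets bits 1 3 -> bits=010100111
After insert 'dog': sets bits 2 6 -> bits=011100111
Not inserted: ape cat pig yak — query each against bits=011100111:
query ape: checks bit4=0, bit7=1 (has a 0) -> no => not a false positive
query cat: checks bit0=0, bit5=0, bit7=1 (has a 0) -> no => not a false positive
query pig: checks bit1=1, bit6=1 (all 1) -> maybe => FALSE POSITIVE
query yak: checks bit4=0, bit6=1, bit8=1 (has a 0) -> no => not a false positive
False positives (alphabetical): pig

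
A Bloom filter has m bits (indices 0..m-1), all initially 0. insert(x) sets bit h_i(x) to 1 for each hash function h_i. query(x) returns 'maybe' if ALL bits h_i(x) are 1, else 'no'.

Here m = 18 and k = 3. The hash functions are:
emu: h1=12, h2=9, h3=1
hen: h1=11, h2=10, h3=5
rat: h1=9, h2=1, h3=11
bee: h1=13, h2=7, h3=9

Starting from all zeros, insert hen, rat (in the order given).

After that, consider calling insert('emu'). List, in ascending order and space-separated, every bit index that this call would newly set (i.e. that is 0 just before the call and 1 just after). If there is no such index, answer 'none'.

Start: bits=000000000000000000
After insert 'hen': sets bits 5 10 11 -> bits=000001000011000000
After insert 'rat': sets bits 1 9 11 -> bits=010001000111000000
insert 'emu' would touch bits 1 9 12; currently bit1=1, bit9=1, bit12=0
Bits that are 0 among those (would change 0->1): 12

Answer: 12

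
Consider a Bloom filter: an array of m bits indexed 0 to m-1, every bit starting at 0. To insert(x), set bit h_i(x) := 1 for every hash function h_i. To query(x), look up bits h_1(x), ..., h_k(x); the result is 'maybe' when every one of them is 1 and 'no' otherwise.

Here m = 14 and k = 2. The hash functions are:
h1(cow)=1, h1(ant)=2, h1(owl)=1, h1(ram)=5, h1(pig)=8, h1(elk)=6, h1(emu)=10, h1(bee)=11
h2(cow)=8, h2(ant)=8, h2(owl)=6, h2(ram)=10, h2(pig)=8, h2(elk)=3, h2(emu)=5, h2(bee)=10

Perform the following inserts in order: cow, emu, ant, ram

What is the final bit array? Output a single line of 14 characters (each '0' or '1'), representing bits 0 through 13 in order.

Answer: 01100100101000

Derivation:
Start: bits=00000000000000
After insert 'cow': sets bits 1 8 -> bits=01000000100000
After insert 'emu': sets bits 5 10 -> bits=01000100101000
After insert 'ant': sets bits 2 8 -> bits=01100100101000
After insert 'ram': sets bits 5 10 -> bits=01100100101000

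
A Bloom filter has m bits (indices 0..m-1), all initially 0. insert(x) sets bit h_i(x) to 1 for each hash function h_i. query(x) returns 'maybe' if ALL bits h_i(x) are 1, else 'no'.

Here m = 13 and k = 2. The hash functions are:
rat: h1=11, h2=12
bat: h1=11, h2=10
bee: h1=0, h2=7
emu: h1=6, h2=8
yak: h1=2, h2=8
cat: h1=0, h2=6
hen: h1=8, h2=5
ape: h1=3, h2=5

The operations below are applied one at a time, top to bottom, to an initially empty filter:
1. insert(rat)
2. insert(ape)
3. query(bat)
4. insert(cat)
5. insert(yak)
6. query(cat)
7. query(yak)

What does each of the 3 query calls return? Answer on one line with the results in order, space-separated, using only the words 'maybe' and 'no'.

Answer: no maybe maybe

Derivation:
Start: bits=0000000000000
Op 1: insert rat -> sets bits 11 12 -> bits=0000000000011
Op 2: insert ape -> sets bits 3 5 -> bits=0001010000011
Op 3: query bat -> checks bit10=0, bit11=1 (has a 0) -> no
Op 4: insert cat -> sets bits 0 6 -> bits=1001011000011
Op 5: insert yak -> sets bits 2 8 -> bits=1011011010011
Op 6: query cat -> checks bit0=1, bit6=1 (all 1) -> maybe
Op 7: query yak -> checks bit2=1, bit8=1 (all 1) -> maybe
Query results in order: no maybe maybe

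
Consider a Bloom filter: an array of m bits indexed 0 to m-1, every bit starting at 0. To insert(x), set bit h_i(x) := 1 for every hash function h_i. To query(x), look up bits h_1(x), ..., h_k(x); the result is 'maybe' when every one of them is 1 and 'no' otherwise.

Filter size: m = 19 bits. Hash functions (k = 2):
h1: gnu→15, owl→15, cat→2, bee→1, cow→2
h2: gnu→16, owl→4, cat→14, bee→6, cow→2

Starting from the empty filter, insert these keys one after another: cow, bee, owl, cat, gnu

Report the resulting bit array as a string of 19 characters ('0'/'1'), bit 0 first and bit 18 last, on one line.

Start: bits=0000000000000000000
After insert 'cow': sets bits 2 -> bits=0010000000000000000
After insert 'bee': sets bits 1 6 -> bits=0110001000000000000
After insert 'owl': sets bits 4 15 -> bits=0110101000000001000
After insert 'cat': sets bits 2 14 -> bits=0110101000000011000
After insert 'gnu': sets bits 15 16 -> bits=0110101000000011100

Answer: 0110101000000011100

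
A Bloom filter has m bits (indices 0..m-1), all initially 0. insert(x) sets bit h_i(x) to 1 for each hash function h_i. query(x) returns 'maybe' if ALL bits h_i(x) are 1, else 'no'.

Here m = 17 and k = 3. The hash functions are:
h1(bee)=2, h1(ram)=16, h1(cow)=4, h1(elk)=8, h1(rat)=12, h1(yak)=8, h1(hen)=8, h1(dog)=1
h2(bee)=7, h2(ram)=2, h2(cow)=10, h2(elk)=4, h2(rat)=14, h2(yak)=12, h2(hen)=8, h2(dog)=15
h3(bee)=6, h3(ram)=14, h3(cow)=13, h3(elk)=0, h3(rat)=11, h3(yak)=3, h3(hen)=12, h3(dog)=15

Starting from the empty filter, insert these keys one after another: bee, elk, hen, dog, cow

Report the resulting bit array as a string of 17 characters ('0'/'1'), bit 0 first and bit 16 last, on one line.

Answer: 11101011101011010

Derivation:
Start: bits=00000000000000000
After insert 'bee': sets bits 2 6 7 -> bits=00100011000000000
After insert 'elk': sets bits 0 4 8 -> bits=10101011100000000
After insert 'hen': sets bits 8 12 -> bits=10101011100010000
After insert 'dog': sets bits 1 15 -> bits=11101011100010010
After insert 'cow': sets bits 4 10 13 -> bits=11101011101011010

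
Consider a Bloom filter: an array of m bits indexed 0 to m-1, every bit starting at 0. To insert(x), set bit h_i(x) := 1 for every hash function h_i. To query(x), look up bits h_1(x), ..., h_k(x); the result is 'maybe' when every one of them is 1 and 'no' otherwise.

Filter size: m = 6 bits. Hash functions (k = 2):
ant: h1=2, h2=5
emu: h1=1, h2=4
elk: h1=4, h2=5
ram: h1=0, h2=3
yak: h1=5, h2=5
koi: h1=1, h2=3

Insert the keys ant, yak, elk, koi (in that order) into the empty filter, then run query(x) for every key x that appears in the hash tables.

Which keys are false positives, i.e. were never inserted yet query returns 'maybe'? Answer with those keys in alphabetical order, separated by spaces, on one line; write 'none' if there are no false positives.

Start: bits=000000
After insert 'ant': sets bits 2 5 -> bits=001001
After insert 'yak': sets bits 5 -> bits=001001
After insert 'elk': sets bits 4 5 -> bits=001011
After insert 'koi': sets bits 1 3 -> bits=011111
Not inserted: emu ram — query each against bits=011111:
query emu: checks bit1=1, bit4=1 (all 1) -> maybe => FALSE POSITIVE
query ram: checks bit0=0, bit3=1 (has a 0) -> no => not a false positive
False positives (alphabetical): emu

Answer: emu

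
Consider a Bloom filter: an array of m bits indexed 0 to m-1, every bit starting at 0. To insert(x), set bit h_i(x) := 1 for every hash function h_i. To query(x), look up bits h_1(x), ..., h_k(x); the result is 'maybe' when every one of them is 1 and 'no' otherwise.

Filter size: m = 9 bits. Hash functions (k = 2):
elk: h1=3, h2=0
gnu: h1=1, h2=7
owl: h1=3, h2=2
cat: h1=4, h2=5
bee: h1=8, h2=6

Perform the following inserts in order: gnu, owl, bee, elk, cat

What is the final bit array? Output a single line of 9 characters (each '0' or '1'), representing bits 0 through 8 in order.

Answer: 111111111

Derivation:
Start: bits=000000000
After insert 'gnu': sets bits 1 7 -> bits=010000010
After insert 'owl': sets bits 2 3 -> bits=011100010
After insert 'bee': sets bits 6 8 -> bits=011100111
After insert 'elk': sets bits 0 3 -> bits=111100111
After insert 'cat': sets bits 4 5 -> bits=111111111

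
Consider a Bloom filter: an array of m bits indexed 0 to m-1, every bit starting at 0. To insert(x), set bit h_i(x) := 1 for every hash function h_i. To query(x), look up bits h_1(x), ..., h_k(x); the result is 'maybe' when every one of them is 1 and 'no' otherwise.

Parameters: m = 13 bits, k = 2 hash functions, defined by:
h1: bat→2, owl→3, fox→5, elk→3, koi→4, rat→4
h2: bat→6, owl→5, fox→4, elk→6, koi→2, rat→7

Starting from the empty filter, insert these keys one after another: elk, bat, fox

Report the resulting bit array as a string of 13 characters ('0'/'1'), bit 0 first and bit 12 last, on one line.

Start: bits=0000000000000
After insert 'elk': sets bits 3 6 -> bits=0001001000000
After insert 'bat': sets bits 2 6 -> bits=0011001000000
After insert 'fox': sets bits 4 5 -> bits=0011111000000

Answer: 0011111000000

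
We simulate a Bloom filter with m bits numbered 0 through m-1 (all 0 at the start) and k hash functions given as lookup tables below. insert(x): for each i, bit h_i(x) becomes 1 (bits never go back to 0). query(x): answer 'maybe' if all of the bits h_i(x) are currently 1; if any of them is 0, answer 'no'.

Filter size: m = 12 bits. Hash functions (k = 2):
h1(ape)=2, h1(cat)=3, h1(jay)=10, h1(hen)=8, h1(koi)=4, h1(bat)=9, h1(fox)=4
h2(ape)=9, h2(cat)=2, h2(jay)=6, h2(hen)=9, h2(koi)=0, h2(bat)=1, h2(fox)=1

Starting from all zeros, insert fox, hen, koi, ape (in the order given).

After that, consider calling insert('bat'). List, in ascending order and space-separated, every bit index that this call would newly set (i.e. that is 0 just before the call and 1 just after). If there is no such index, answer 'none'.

Answer: none

Derivation:
Start: bits=000000000000
After insert 'fox': sets bits 1 4 -> bits=010010000000
After insert 'hen': sets bits 8 9 -> bits=010010001100
After insert 'koi': sets bits 0 4 -> bits=110010001100
After insert 'ape': sets bits 2 9 -> bits=111010001100
insert 'bat' would touch bits 1 9; currently bit1=1, bit9=1
Bits that are 0 among those (would change 0->1): none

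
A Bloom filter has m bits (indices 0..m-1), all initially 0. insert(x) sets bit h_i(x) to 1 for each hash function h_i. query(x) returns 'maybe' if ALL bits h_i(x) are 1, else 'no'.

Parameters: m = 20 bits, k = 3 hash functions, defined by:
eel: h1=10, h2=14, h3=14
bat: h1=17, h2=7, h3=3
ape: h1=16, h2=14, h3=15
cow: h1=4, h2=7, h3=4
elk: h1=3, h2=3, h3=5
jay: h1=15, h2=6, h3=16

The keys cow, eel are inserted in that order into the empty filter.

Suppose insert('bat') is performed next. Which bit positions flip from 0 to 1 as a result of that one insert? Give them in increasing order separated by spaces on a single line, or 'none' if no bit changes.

Start: bits=00000000000000000000
After insert 'cow': sets bits 4 7 -> bits=00001001000000000000
After insert 'eel': sets bits 10 14 -> bits=00001001001000100000
insert 'bat' would touch bits 3 7 17; currently bit3=0, bit7=1, bit17=0
Bits that are 0 among those (would change 0->1): 3 17

Answer: 3 17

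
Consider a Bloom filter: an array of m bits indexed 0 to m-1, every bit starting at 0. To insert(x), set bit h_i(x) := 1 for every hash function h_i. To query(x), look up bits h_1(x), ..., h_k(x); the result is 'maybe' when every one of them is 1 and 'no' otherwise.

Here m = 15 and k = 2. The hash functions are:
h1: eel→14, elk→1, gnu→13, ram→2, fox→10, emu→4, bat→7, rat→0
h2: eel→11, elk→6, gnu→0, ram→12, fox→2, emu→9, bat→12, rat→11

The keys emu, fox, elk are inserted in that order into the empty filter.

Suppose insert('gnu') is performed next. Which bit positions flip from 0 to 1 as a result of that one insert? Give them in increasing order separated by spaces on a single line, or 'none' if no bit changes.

Answer: 0 13

Derivation:
Start: bits=000000000000000
After insert 'emu': sets bits 4 9 -> bits=000010000100000
After insert 'fox': sets bits 2 10 -> bits=001010000110000
After insert 'elk': sets bits 1 6 -> bits=011010100110000
insert 'gnu' would touch bits 0 13; currently bit0=0, bit13=0
Bits that are 0 among those (would change 0->1): 0 13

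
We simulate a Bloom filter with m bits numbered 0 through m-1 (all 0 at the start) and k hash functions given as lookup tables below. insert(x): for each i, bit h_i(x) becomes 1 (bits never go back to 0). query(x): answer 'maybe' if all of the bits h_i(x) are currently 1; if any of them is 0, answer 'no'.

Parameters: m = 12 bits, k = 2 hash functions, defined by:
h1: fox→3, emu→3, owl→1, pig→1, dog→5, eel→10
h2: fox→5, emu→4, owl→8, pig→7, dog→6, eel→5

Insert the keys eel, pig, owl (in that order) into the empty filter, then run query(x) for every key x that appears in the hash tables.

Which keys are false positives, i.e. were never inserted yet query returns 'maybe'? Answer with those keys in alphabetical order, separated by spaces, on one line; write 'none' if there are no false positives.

Answer: none

Derivation:
Start: bits=000000000000
After insert 'eel': sets bits 5 10 -> bits=000001000010
After insert 'pig': sets bits 1 7 -> bits=010001010010
After insert 'owl': sets bits 1 8 -> bits=010001011010
Not inserted: dog emu fox — query each against bits=010001011010:
query dog: checks bit5=1, bit6=0 (has a 0) -> no => not a false positive
query emu: checks bit3=0, bit4=0 (has a 0) -> no => not a false positive
query fox: checks bit3=0, bit5=1 (has a 0) -> no => not a false positive
False positives (alphabetical): none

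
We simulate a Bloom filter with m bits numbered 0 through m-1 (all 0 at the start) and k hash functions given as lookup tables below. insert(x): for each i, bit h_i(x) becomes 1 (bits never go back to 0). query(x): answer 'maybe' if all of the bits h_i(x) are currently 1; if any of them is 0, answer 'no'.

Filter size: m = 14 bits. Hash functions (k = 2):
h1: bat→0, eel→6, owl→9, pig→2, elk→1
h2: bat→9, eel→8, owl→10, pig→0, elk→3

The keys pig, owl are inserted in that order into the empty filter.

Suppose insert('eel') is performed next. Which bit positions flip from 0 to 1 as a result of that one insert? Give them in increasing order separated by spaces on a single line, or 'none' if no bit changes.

Answer: 6 8

Derivation:
Start: bits=00000000000000
After insert 'pig': sets bits 0 2 -> bits=10100000000000
After insert 'owl': sets bits 9 10 -> bits=10100000011000
insert 'eel' would touch bits 6 8; currently bit6=0, bit8=0
Bits that are 0 among those (would change 0->1): 6 8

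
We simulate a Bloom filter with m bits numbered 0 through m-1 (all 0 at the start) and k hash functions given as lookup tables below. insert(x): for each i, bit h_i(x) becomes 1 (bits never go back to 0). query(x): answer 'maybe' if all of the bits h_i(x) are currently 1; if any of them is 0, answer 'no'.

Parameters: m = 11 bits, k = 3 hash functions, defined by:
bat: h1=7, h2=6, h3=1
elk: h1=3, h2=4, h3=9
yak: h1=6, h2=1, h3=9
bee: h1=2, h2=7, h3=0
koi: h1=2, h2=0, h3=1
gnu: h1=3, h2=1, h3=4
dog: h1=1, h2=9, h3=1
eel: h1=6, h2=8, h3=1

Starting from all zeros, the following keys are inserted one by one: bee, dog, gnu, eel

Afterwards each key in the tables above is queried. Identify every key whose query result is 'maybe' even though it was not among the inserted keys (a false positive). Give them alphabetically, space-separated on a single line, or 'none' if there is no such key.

Answer: bat elk koi yak

Derivation:
Start: bits=00000000000
After insert 'bee': sets bits 0 2 7 -> bits=10100001000
After insert 'dog': sets bits 1 9 -> bits=11100001010
After insert 'gnu': sets bits 1 3 4 -> bits=11111001010
After insert 'eel': sets bits 1 6 8 -> bits=11111011110
Not inserted: bat elk koi yak — query each against bits=11111011110:
query bat: checks bit1=1, bit6=1, bit7=1 (all 1) -> maybe => FALSE POSITIVE
query elk: checks bit3=1, bit4=1, bit9=1 (all 1) -> maybe => FALSE POSITIVE
query koi: checks bit0=1, bit1=1, bit2=1 (all 1) -> maybe => FALSE POSITIVE
query yak: checks bit1=1, bit6=1, bit9=1 (all 1) -> maybe => FALSE POSITIVE
False positives (alphabetical): bat elk koi yak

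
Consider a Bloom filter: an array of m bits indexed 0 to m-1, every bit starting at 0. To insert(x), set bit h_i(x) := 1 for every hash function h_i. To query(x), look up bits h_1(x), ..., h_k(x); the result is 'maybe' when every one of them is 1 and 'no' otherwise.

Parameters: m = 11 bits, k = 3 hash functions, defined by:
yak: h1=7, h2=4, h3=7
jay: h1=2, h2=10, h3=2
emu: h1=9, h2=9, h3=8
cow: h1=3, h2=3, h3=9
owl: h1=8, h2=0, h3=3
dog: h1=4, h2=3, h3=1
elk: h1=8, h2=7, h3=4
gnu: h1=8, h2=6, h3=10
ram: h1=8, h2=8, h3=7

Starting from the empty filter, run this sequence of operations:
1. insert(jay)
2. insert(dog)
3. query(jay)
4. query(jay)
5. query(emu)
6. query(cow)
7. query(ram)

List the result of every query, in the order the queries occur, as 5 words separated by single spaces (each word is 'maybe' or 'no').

Start: bits=00000000000
Op 1: insert jay -> sets bits 2 10 -> bits=00100000001
Op 2: insert dog -> sets bits 1 3 4 -> bits=01111000001
Op 3: query jay -> checks bit2=1, bit10=1 (all 1) -> maybe
Op 4: query jay -> checks bit2=1, bit10=1 (all 1) -> maybe
Op 5: query emu -> checks bit8=0, bit9=0 (has a 0) -> no
Op 6: query cow -> checks bit3=1, bit9=0 (has a 0) -> no
Op 7: query ram -> checks bit7=0, bit8=0 (has a 0) -> no
Query results in order: maybe maybe no no no

Answer: maybe maybe no no no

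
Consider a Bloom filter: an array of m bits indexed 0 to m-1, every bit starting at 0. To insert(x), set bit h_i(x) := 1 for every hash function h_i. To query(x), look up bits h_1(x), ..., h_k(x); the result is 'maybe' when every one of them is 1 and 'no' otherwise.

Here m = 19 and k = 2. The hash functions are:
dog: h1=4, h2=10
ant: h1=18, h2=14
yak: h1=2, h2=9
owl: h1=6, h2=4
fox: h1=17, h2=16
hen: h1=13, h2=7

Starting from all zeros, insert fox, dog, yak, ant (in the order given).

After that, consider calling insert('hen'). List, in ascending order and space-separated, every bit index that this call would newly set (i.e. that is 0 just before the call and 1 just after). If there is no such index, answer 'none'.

Start: bits=0000000000000000000
After insert 'fox': sets bits 16 17 -> bits=0000000000000000110
After insert 'dog': sets bits 4 10 -> bits=0000100000100000110
After insert 'yak': sets bits 2 9 -> bits=0010100001100000110
After insert 'ant': sets bits 14 18 -> bits=0010100001100010111
insert 'hen' would touch bits 7 13; currently bit7=0, bit13=0
Bits that are 0 among those (would change 0->1): 7 13

Answer: 7 13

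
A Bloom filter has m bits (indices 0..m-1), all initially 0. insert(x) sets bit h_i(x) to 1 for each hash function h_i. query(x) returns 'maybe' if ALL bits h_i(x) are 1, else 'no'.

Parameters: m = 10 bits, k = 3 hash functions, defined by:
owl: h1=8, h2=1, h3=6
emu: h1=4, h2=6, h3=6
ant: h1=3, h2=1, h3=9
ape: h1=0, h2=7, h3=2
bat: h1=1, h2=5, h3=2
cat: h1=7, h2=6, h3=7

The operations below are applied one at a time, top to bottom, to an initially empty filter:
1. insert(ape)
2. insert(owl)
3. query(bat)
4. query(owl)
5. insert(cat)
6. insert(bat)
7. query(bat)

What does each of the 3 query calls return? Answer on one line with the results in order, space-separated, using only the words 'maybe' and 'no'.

Answer: no maybe maybe

Derivation:
Start: bits=0000000000
Op 1: insert ape -> sets bits 0 2 7 -> bits=1010000100
Op 2: insert owl -> sets bits 1 6 8 -> bits=1110001110
Op 3: query bat -> checks bit1=1, bit2=1, bit5=0 (has a 0) -> no
Op 4: query owl -> checks bit1=1, bit6=1, bit8=1 (all 1) -> maybe
Op 5: insert cat -> sets bits 6 7 -> bits=1110001110
Op 6: insert bat -> sets bits 1 2 5 -> bits=1110011110
Op 7: query bat -> checks bit1=1, bit2=1, bit5=1 (all 1) -> maybe
Query results in order: no maybe maybe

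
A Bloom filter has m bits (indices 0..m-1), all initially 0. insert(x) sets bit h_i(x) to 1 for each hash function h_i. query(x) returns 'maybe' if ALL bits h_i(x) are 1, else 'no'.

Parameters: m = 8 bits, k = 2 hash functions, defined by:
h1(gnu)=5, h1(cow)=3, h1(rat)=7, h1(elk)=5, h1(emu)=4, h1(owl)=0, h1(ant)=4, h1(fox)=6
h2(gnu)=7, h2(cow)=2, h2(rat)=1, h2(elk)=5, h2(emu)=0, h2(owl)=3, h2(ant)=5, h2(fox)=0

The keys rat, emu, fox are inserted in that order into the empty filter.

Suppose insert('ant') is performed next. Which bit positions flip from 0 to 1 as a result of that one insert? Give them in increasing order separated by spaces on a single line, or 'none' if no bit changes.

Answer: 5

Derivation:
Start: bits=00000000
After insert 'rat': sets bits 1 7 -> bits=01000001
After insert 'emu': sets bits 0 4 -> bits=11001001
After insert 'fox': sets bits 0 6 -> bits=11001011
insert 'ant' would touch bits 4 5; currently bit4=1, bit5=0
Bits that are 0 among those (would change 0->1): 5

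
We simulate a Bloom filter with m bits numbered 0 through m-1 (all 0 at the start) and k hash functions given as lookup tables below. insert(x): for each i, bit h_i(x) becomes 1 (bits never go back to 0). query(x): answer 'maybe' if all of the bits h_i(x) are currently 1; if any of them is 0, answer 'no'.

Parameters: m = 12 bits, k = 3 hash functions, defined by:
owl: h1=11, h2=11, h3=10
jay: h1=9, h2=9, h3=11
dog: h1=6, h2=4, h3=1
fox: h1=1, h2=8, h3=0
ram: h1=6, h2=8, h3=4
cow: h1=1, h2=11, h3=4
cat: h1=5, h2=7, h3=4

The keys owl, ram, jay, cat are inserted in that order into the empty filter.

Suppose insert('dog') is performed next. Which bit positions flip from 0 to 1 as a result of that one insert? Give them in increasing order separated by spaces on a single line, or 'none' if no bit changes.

Answer: 1

Derivation:
Start: bits=000000000000
After insert 'owl': sets bits 10 11 -> bits=000000000011
After insert 'ram': sets bits 4 6 8 -> bits=000010101011
After insert 'jay': sets bits 9 11 -> bits=000010101111
After insert 'cat': sets bits 4 5 7 -> bits=000011111111
insert 'dog' would touch bits 1 4 6; currently bit1=0, bit4=1, bit6=1
Bits that are 0 among those (would change 0->1): 1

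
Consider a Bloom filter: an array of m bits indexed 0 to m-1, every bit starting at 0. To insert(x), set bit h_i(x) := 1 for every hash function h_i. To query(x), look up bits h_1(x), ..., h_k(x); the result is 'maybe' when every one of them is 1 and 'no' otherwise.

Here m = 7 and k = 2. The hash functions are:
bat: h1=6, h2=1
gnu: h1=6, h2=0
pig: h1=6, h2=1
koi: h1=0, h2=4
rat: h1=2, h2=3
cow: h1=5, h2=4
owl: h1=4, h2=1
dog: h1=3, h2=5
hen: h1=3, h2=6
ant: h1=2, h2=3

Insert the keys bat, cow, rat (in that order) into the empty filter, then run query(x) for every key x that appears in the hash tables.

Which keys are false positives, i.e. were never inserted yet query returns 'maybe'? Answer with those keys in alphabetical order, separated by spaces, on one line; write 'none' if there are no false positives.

Start: bits=0000000
After insert 'bat': sets bits 1 6 -> bits=0100001
After insert 'cow': sets bits 4 5 -> bits=0100111
After insert 'rat': sets bits 2 3 -> bits=0111111
Not inserted: ant dog gnu hen koi owl pig — query each against bits=0111111:
query ant: checks bit2=1, bit3=1 (all 1) -> maybe => FALSE POSITIVE
query dog: checks bit3=1, bit5=1 (all 1) -> maybe => FALSE POSITIVE
query gnu: checks bit0=0, bit6=1 (has a 0) -> no => not a false positive
query hen: checks bit3=1, bit6=1 (all 1) -> maybe => FALSE POSITIVE
query koi: checks bit0=0, bit4=1 (has a 0) -> no => not a false positive
query owl: checks bit1=1, bit4=1 (all 1) -> maybe => FALSE POSITIVE
query pig: checks bit1=1, bit6=1 (all 1) -> maybe => FALSE POSITIVE
False positives (alphabetical): ant dog hen owl pig

Answer: ant dog hen owl pig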